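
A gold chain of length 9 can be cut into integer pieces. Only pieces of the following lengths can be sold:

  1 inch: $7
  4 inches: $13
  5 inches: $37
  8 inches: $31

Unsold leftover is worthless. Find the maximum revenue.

Build best[k] bottom-up: best[k] = max over allowed piece i of (p[i] + best[k−i]).
best[1] = 7
best[2] = 14  (first piece 1, then best[1]=7)
best[3] = 21  (first piece 1, then best[2]=14)
best[4] = max(7+21, 13+0) = 28
best[5] = max(7+28, 13+7, 37+0) = 37
best[6] = max(7+37, 13+14, 37+7) = 44
best[7] = max(7+44, 13+21, 37+14) = 51
best[8] = max(7+51, 13+28, 37+21, 31+0) = 58
best[9] = max(7+58, 13+37, 37+28, 31+7) = 65
One optimal cutting: 5 + 1 + 1 + 1 + 1 → $65.

65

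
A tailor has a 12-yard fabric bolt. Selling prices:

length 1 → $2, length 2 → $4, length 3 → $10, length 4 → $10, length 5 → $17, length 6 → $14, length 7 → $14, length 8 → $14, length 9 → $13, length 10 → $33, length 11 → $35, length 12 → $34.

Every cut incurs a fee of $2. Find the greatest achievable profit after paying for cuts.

Build v[k] bottom-up: v[k] = max over allowed piece i of (p[i] + v[k−i]) − 2 per cut.
v[1] = 2
v[2] = max(2+2-2, 4+0) = 4
v[3] = max(2+4-2, 4+2-2, 10+0) = 10
v[4] = max(2+10-2, 4+4-2, 10+2-2, 10+0) = 10
v[5] = max(2+10-2, 4+10-2, 10+4-2, 10+2-2, 17+0) = 17
v[6] = max(2+17-2, 4+10-2, 10+10-2, 10+4-2, 17+2-2, 14+0) = 18
v[7] = max(2+18-2, 4+17-2, 10+10-2, …, 14+2-2, 14+0) = 19
v[8] = max(2+19-2, 4+18-2, 10+17-2, …, 14+2-2, 14+0) = 25
v[9] = max(2+25-2, 4+19-2, 10+18-2, …, 14+2-2, 13+0) = 26
v[10] = max(2+26-2, 4+25-2, 10+19-2, …, 13+2-2, 33+0) = 33
v[11] = max(2+33-2, 4+26-2, 10+25-2, …, 33+2-2, 35+0) = 35
v[12] = max(2+35-2, 4+33-2, 10+26-2, …, 35+2-2, 34+0) = 35
One optimal plan: pieces 11 + 1 (1 cut) → $37 − $2 = $35.

35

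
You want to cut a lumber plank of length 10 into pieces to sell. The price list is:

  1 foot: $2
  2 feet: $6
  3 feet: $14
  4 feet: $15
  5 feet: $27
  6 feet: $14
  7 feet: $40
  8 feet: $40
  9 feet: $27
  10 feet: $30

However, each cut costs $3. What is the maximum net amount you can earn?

Let r[k] be the best obtainable value from length k. For each k, try every first piece i and keep the best of price[i] + r[k−i] minus the 3 cut fee when i<k.
r[1] = 2
r[2] = max(2+2-3, 6+0) = 6
r[3] = max(2+6-3, 6+2-3, 14+0) = 14
r[4] = max(2+14-3, 6+6-3, 14+2-3, 15+0) = 15
r[5] = max(2+15-3, 6+14-3, 14+6-3, 15+2-3, 27+0) = 27
r[6] = max(2+27-3, 6+15-3, 14+14-3, 15+6-3, 27+2-3, 14+0) = 26
r[7] = max(2+26-3, 6+27-3, 14+15-3, …, 14+2-3, 40+0) = 40
r[8] = max(2+40-3, 6+26-3, 14+27-3, …, 40+2-3, 40+0) = 40
r[9] = max(2+40-3, 6+40-3, 14+26-3, …, 40+2-3, 27+0) = 43
r[10] = max(2+43-3, 6+40-3, 14+40-3, …, 27+2-3, 30+0) = 51
One optimal plan: pieces 7 + 3 (1 cut) → $54 − $3 = $51.

51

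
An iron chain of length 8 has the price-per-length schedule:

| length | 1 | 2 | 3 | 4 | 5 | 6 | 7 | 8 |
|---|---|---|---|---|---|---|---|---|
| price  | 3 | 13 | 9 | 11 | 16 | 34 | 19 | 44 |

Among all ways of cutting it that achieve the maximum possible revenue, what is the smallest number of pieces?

Build r[k] bottom-up: r[k] = max over allowed piece i of (p[i] + r[k−i]).
r[1] = 3
r[2] = 13
r[3] = 16  (first piece 1, then r[2]=13)
r[4] = 26  (first piece 2, then r[2]=13)
r[5] = 29  (first piece 1, then r[4]=26)
r[6] = 39  (first piece 2, then r[4]=26)
r[7] = 42  (first piece 1, then r[6]=39)
r[8] = 52  (first piece 2, then r[6]=39)
Maximum revenue is $52.
Now minimize piece count subject to staying optimal: for each k, pieces[k] = 1 + min over i with p[i]+r[k−i]=r[k] of pieces[k−i].
pieces[5] = 3
pieces[6] = 3
pieces[7] = 4
pieces[8] = 4

4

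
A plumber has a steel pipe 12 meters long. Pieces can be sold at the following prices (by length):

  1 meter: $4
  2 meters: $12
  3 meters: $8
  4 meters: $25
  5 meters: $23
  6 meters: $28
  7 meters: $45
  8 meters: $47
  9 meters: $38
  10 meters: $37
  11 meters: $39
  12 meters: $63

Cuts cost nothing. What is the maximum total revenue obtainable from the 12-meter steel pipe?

Build best[k] bottom-up: best[k] = max over allowed piece i of (p[i] + best[k−i]).
best[1] = 4
best[2] = max(4+4, 12+0) = 12
best[3] = max(4+12, 12+4, 8+0) = 16
best[4] = max(4+16, 12+12, 8+4, 25+0) = 25
best[5] = max(4+25, 12+16, 8+12, 25+4, 23+0) = 29
best[6] = max(4+29, 12+25, 8+16, 25+12, 23+4, 28+0) = 37
best[7] = max(4+37, 12+29, 8+25, …, 28+4, 45+0) = 45
best[8] = max(4+45, 12+37, 8+29, …, 45+4, 47+0) = 50
best[9] = max(4+50, 12+45, 8+37, …, 47+4, 38+0) = 57
best[10] = max(4+57, 12+50, 8+45, …, 38+4, 37+0) = 62
best[11] = max(4+62, 12+57, 8+50, …, 37+4, 39+0) = 70
best[12] = max(4+70, 12+62, 8+57, …, 39+4, 63+0) = 75
One optimal cutting: 4 + 4 + 4 → $25 + $25 + $25 = $75.

75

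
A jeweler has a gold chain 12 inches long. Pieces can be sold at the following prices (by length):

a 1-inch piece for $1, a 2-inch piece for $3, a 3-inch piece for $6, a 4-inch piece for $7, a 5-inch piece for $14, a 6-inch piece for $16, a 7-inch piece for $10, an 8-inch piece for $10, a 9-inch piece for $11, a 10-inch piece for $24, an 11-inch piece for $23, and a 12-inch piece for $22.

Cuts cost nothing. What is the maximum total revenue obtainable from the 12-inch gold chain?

32

Build r[k] bottom-up: r[k] = max over allowed piece i of (p[i] + r[k−i]).
r[1] = 1
r[2] = 3
r[3] = 6
r[4] = 7  (first piece 1, then r[3]=6)
r[5] = 14
r[6] = 16
r[7] = 17  (first piece 1, then r[6]=16)
r[8] = 20  (first piece 3, then r[5]=14)
r[9] = 22  (first piece 3, then r[6]=16)
r[10] = 28  (first piece 5, then r[5]=14)
r[11] = 30  (first piece 5, then r[6]=16)
r[12] = 32  (first piece 6, then r[6]=16)
One optimal cutting: 6 + 6 → $16 + $16 = $32.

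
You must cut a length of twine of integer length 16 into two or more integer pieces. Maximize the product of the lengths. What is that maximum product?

Fill g[k] for k=2..16: at each k try every first piece i and multiply by the better of (k−i) uncut or g[k−i].
g[2] = 1*max(1,0) = 1*1 = 1
g[3] = 1*max(2,1) = 1*2 = 2
g[4] = 2*max(2,1) = 2*2 = 4
g[5] = 2*max(3,2) = 2*3 = 6
g[6] = 3*max(3,2) = 3*3 = 9
g[7] = 2*max(5,6) = 2*6 = 12
g[8] = 2*max(6,9) = 2*9 = 18
g[9] = 3*max(6,9) = 3*9 = 27
g[10] = 2*max(8,18) = 2*18 = 36
g[11] = 2*max(9,27) = 2*27 = 54
g[12] = 3*max(9,27) = 3*27 = 81
g[13] = 2*max(11,54) = 2*54 = 108
g[14] = 2*max(12,81) = 2*81 = 162
g[15] = 3*max(12,81) = 3*81 = 243
g[16] = 2*max(14,162) = 2*162 = 324
One optimal split: 3 + 3 + 3 + 3 + 2 + 2; product 3*3*3*3*2*2 = 324.

324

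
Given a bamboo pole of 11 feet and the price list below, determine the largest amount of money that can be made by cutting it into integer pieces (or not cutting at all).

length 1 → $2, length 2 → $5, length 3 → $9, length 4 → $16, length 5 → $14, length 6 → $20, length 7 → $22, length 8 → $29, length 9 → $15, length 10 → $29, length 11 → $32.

Build R[k] bottom-up: R[k] = max over allowed piece i of (p[i] + R[k−i]).
R[1] = 2
R[2] = max(2+2, 5+0) = 5
R[3] = max(2+5, 5+2, 9+0) = 9
R[4] = max(2+9, 5+5, 9+2, 16+0) = 16
R[5] = max(2+16, 5+9, 9+5, 16+2, 14+0) = 18
R[6] = max(2+18, 5+16, 9+9, 16+5, 14+2, 20+0) = 21
R[7] = max(2+21, 5+18, 9+16, …, 20+2, 22+0) = 25
R[8] = max(2+25, 5+21, 9+18, …, 22+2, 29+0) = 32
R[9] = max(2+32, 5+25, 9+21, …, 29+2, 15+0) = 34
R[10] = max(2+34, 5+32, 9+25, …, 15+2, 29+0) = 37
R[11] = max(2+37, 5+34, 9+32, …, 29+2, 32+0) = 41
One optimal cutting: 4 + 4 + 3 → $16 + $16 + $9 = $41.

41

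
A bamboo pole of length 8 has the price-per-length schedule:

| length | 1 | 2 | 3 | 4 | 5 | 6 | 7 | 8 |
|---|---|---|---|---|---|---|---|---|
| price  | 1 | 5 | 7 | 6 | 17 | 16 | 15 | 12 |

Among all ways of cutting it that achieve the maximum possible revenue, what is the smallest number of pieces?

2

Consider every possible first cut. r[k] is the best of p[i]+r[k−i] over all sellable i≤k.
r[1] = 1
r[2] = max(1+1, 5+0) = 5
r[3] = max(1+5, 5+1, 7+0) = 7
r[4] = max(1+7, 5+5, 7+1, 6+0) = 10
r[5] = max(1+10, 5+7, 7+5, 6+1, 17+0) = 17
r[6] = max(1+17, 5+10, 7+7, 6+5, 17+1, 16+0) = 18
r[7] = max(1+18, 5+17, 7+10, …, 16+1, 15+0) = 22
r[8] = max(1+22, 5+18, 7+17, …, 15+1, 12+0) = 24
Maximum revenue is $24.
Now minimize piece count subject to staying optimal: for each k, pieces[k] = 1 + min over i with p[i]+r[k−i]=r[k] of pieces[k−i].
pieces[5] = 1
pieces[6] = 2
pieces[7] = 2
pieces[8] = 2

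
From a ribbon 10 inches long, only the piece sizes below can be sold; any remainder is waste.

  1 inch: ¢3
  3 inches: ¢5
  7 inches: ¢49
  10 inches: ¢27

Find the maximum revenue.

58

Build r[k] bottom-up: r[k] = max over allowed piece i of (p[i] + r[k−i]).
r[1] = 3
r[2] = 6  (first piece 1, then r[1]=3)
r[3] = max(3+6, 5+0) = 9
r[4] = max(3+9, 5+3) = 12
r[5] = max(3+12, 5+6) = 15
r[6] = max(3+15, 5+9) = 18
r[7] = max(3+18, 5+12, 49+0) = 49
r[8] = max(3+49, 5+15, 49+3) = 52
r[9] = max(3+52, 5+18, 49+6) = 55
r[10] = max(3+55, 5+49, 49+9, 27+0) = 58
One optimal cutting: 7 + 1 + 1 + 1 → ¢58.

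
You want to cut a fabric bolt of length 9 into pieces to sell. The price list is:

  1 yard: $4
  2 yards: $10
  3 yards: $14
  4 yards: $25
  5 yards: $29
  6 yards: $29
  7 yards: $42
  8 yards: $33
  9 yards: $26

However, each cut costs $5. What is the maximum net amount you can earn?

49

Build r[k] bottom-up: r[k] = max over allowed piece i of (p[i] + r[k−i]) − 5 per cut.
r[1] = 4
r[2] = max(4+4-5, 10+0) = 10
r[3] = max(4+10-5, 10+4-5, 14+0) = 14
r[4] = max(4+14-5, 10+10-5, 14+4-5, 25+0) = 25
r[5] = max(4+25-5, 10+14-5, 14+10-5, 25+4-5, 29+0) = 29
r[6] = max(4+29-5, 10+25-5, 14+14-5, 25+10-5, 29+4-5, 29+0) = 30
r[7] = max(4+30-5, 10+29-5, 14+25-5, …, 29+4-5, 42+0) = 42
r[8] = max(4+42-5, 10+30-5, 14+29-5, …, 42+4-5, 33+0) = 45
r[9] = max(4+45-5, 10+42-5, 14+30-5, …, 33+4-5, 26+0) = 49
One optimal plan: pieces 5 + 4 (1 cut) → $54 − $5 = $49.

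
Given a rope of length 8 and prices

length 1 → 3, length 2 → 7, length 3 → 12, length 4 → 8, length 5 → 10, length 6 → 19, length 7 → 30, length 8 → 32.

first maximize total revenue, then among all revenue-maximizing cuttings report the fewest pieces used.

2

Let r[k] be the best obtainable value from length k. For each k, try every first piece i and keep the best of price[i] + r[k−i].
r[1] = 3
r[2] = max(3+3, 7+0) = 7
r[3] = max(3+7, 7+3, 12+0) = 12
r[4] = max(3+12, 7+7, 12+3, 8+0) = 15
r[5] = max(3+15, 7+12, 12+7, 8+3, 10+0) = 19
r[6] = max(3+19, 7+15, 12+12, 8+7, 10+3, 19+0) = 24
r[7] = max(3+24, 7+19, 12+15, …, 19+3, 30+0) = 30
r[8] = max(3+30, 7+24, 12+19, …, 30+3, 32+0) = 33
Maximum revenue is 33.
Now minimize piece count subject to staying optimal: for each k, pieces[k] = 1 + min over i with p[i]+r[k−i]=r[k] of pieces[k−i].
pieces[5] = 2
pieces[6] = 2
pieces[7] = 1
pieces[8] = 2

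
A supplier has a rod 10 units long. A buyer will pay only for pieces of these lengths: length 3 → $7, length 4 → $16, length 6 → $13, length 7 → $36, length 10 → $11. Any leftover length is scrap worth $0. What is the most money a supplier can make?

Build best[k] bottom-up: best[k] = max over allowed piece i of (p[i] + best[k−i]).
best[1] = 0
best[2] = 0
best[3] = 7
best[4] = max(7+0, 16+0) = 16
best[5] = max(7+0, 16+0) = 16
best[6] = max(7+7, 16+0, 13+0) = 16
best[7] = max(7+16, 16+7, 13+0, 36+0) = 36
best[8] = max(7+16, 16+16, 13+0, 36+0) = 36
best[9] = max(7+16, 16+16, 13+7, 36+0) = 36
best[10] = max(7+36, 16+16, 13+16, 36+7, 11+0) = 43
One optimal cutting: 7 + 3 → $43.

43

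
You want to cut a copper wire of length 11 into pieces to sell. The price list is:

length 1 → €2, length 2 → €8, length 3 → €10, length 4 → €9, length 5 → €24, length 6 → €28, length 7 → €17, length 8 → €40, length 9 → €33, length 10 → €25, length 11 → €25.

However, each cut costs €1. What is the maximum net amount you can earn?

51

Consider every possible first cut. net[k] is the best of p[i]+net[k−i] over all sellable i≤k, charging 1 whenever i<k.
net[1] = 2
net[2] = max(2+2-1, 8+0) = 8
net[3] = max(2+8-1, 8+2-1, 10+0) = 10
net[4] = max(2+10-1, 8+8-1, 10+2-1, 9+0) = 15
net[5] = max(2+15-1, 8+10-1, 10+8-1, 9+2-1, 24+0) = 24
net[6] = max(2+24-1, 8+15-1, 10+10-1, 9+8-1, 24+2-1, 28+0) = 28
net[7] = max(2+28-1, 8+24-1, 10+15-1, …, 28+2-1, 17+0) = 31
net[8] = max(2+31-1, 8+28-1, 10+24-1, …, 17+2-1, 40+0) = 40
net[9] = max(2+40-1, 8+31-1, 10+28-1, …, 40+2-1, 33+0) = 41
net[10] = max(2+41-1, 8+40-1, 10+31-1, …, 33+2-1, 25+0) = 47
net[11] = max(2+47-1, 8+41-1, 10+40-1, …, 25+2-1, 25+0) = 51
One optimal plan: pieces 6 + 5 (1 cut) → €52 − €1 = €51.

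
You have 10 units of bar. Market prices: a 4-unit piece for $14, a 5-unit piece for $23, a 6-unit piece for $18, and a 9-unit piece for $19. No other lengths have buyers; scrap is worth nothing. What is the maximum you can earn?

46

Consider every possible first cut. f[k] is the best of p[i]+f[k−i] over all sellable i≤k.
f[1] = 0
f[2] = 0
f[3] = 0
f[4] = 14
f[5] = 23
f[6] = 23
f[7] = 23
f[8] = 28  (first piece 4, then f[4]=14)
f[9] = 37  (first piece 4, then f[5]=23)
f[10] = 46  (first piece 5, then f[5]=23)
One optimal cutting: 5 + 5 → $46.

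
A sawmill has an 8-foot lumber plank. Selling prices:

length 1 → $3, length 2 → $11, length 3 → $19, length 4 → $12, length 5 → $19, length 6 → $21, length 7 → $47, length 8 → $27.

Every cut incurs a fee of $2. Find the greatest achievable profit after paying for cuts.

Let r[k] be the best obtainable value from length k. For each k, try every first piece i and keep the best of price[i] + r[k−i] minus the 2 cut fee when i<k.
r[1] = 3
r[2] = max(3+3-2, 11+0) = 11
r[3] = max(3+11-2, 11+3-2, 19+0) = 19
r[4] = max(3+19-2, 11+11-2, 19+3-2, 12+0) = 20
r[5] = max(3+20-2, 11+19-2, 19+11-2, 12+3-2, 19+0) = 28
r[6] = max(3+28-2, 11+20-2, 19+19-2, 12+11-2, 19+3-2, 21+0) = 36
r[7] = max(3+36-2, 11+28-2, 19+20-2, …, 21+3-2, 47+0) = 47
r[8] = max(3+47-2, 11+36-2, 19+28-2, …, 47+3-2, 27+0) = 48
One optimal plan: pieces 7 + 1 (1 cut) → $50 − $2 = $48.

48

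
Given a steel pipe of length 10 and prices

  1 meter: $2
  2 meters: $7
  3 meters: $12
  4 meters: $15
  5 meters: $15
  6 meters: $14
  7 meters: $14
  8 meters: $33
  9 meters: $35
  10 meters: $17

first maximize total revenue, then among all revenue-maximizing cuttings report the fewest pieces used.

Build r[k] bottom-up: r[k] = max over allowed piece i of (p[i] + r[k−i]).
r[1] = 2
r[2] = max(2+2, 7+0) = 7
r[3] = max(2+7, 7+2, 12+0) = 12
r[4] = max(2+12, 7+7, 12+2, 15+0) = 15
r[5] = max(2+15, 7+12, 12+7, 15+2, 15+0) = 19
r[6] = max(2+19, 7+15, 12+12, 15+7, 15+2, 14+0) = 24
r[7] = max(2+24, 7+19, 12+15, …, 14+2, 14+0) = 27
r[8] = max(2+27, 7+24, 12+19, …, 14+2, 33+0) = 33
r[9] = max(2+33, 7+27, 12+24, …, 33+2, 35+0) = 36
r[10] = max(2+36, 7+33, 12+27, …, 35+2, 17+0) = 40
Maximum revenue is $40.
Now minimize piece count subject to staying optimal: for each k, pieces[k] = 1 + min over i with p[i]+r[k−i]=r[k] of pieces[k−i].
pieces[7] = 2
pieces[8] = 1
pieces[9] = 3
pieces[10] = 2

2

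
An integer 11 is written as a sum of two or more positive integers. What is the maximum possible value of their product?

Define g[k] = max over 1≤i<k of i · max(k−i, g[k−i]); the inner max lets the remainder stay uncut if that's better.
g[2] = 1·max(1,0) = 1·1 = 1
g[3] = max(1·2, 2·1) = 2
g[4] = max(1·3, 2·2, 3·1) = 4
g[5] = max(1·4, 2·3, 3·2, 4·1) = 6
g[6] = max(1·6, 2·4, 3·3, 4·2, 5·1) = 9
g[7] = max(1·9, 2·6, 3·4, 4·3, 5·2, 6·1) = 12
g[8] = max(1·12, 2·9, 3·6, …, 6·2, 7·1) = 18
g[9] = max(1·18, 2·12, 3·9, …, 7·2, 8·1) = 27
g[10] = max(1·27, 2·18, 3·12, …, 8·2, 9·1) = 36
g[11] = max(1·36, 2·27, 3·18, …, 9·2, 10·1) = 54
One optimal split: 3 + 3 + 3 + 2; product 3·3·3·2 = 54.

54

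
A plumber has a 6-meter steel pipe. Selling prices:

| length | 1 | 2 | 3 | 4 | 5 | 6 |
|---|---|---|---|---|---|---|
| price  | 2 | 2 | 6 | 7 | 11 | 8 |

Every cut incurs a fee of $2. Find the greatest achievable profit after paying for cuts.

11

Let v[k] be the best obtainable value from length k. For each k, try every first piece i and keep the best of price[i] + v[k−i] minus the 2 cut fee when i<k.
v[1] = 2
v[2] = 2  (first piece 1, then v[1]=2)
v[3] = 6
v[4] = 7
v[5] = 11
v[6] = 11  (first piece 1, then v[5]=11)
One optimal plan: pieces 5 + 1 (1 cut) → $13 − $2 = $11.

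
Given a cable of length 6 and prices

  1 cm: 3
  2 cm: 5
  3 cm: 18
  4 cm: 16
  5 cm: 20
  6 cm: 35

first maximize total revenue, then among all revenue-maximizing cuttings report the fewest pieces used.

Build r[k] bottom-up: r[k] = max over allowed piece i of (p[i] + r[k−i]).
r[1] = 3
r[2] = 6  (first piece 1, then r[1]=3)
r[3] = 18
r[4] = 21  (first piece 1, then r[3]=18)
r[5] = 24  (first piece 1, then r[4]=21)
r[6] = 36  (first piece 3, then r[3]=18)
Maximum revenue is 36.
Now minimize piece count subject to staying optimal: for each k, pieces[k] = 1 + min over i with p[i]+r[k−i]=r[k] of pieces[k−i].
pieces[3] = 1
pieces[4] = 2
pieces[5] = 3
pieces[6] = 2

2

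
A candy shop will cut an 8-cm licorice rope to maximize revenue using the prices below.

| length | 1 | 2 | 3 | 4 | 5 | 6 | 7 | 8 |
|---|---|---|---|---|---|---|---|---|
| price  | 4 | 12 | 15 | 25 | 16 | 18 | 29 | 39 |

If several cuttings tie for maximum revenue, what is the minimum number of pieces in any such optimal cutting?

2

Build r[k] bottom-up: r[k] = max over allowed piece i of (p[i] + r[k−i]).
r[1] = 4
r[2] = 12
r[3] = 16  (first piece 1, then r[2]=12)
r[4] = 25
r[5] = 29  (first piece 1, then r[4]=25)
r[6] = 37  (first piece 2, then r[4]=25)
r[7] = 41  (first piece 1, then r[6]=37)
r[8] = 50  (first piece 4, then r[4]=25)
Maximum revenue is ¢50.
Now minimize piece count subject to staying optimal: for each k, pieces[k] = 1 + min over i with p[i]+r[k−i]=r[k] of pieces[k−i].
pieces[5] = 2
pieces[6] = 2
pieces[7] = 3
pieces[8] = 2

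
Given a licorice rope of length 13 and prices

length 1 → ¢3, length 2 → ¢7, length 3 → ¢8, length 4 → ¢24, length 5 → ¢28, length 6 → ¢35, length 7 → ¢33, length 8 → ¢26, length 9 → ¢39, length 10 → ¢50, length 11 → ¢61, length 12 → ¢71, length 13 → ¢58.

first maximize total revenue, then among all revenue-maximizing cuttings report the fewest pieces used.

3

Let r[k] be the best obtainable value from length k. For each k, try every first piece i and keep the best of price[i] + r[k−i].
r[1] = 3
r[2] = max(3+3, 7+0) = 7
r[3] = max(3+7, 7+3, 8+0) = 10
r[4] = max(3+10, 7+7, 8+3, 24+0) = 24
r[5] = max(3+24, 7+10, 8+7, 24+3, 28+0) = 28
r[6] = max(3+28, 7+24, 8+10, 24+7, 28+3, 35+0) = 35
r[7] = max(3+35, 7+28, 8+24, …, 35+3, 33+0) = 38
r[8] = max(3+38, 7+35, 8+28, …, 33+3, 26+0) = 48
r[9] = max(3+48, 7+38, 8+35, …, 26+3, 39+0) = 52
r[10] = max(3+52, 7+48, 8+38, …, 39+3, 50+0) = 59
r[11] = max(3+59, 7+52, 8+48, …, 50+3, 61+0) = 63
r[12] = max(3+63, 7+59, 8+52, …, 61+3, 71+0) = 72
r[13] = max(3+72, 7+63, 8+59, …, 71+3, 58+0) = 76
Maximum revenue is ¢76.
Now minimize piece count subject to staying optimal: for each k, pieces[k] = 1 + min over i with p[i]+r[k−i]=r[k] of pieces[k−i].
pieces[10] = 2
pieces[11] = 2
pieces[12] = 3
pieces[13] = 3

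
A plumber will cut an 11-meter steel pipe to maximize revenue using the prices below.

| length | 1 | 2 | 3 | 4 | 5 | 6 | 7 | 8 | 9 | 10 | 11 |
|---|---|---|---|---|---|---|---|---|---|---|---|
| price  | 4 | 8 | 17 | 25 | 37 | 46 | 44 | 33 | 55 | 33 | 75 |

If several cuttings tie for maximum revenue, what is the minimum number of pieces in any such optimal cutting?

2

Let r[k] be the best obtainable value from length k. For each k, try every first piece i and keep the best of price[i] + r[k−i].
r[1] = 4
r[2] = 8  (first piece 1, then r[1]=4)
r[3] = 17
r[4] = 25
r[5] = 37
r[6] = 46
r[7] = 50  (first piece 1, then r[6]=46)
r[8] = 54  (first piece 1, then r[7]=50)
r[9] = 63  (first piece 3, then r[6]=46)
r[10] = 74  (first piece 5, then r[5]=37)
r[11] = 83  (first piece 5, then r[6]=46)
Maximum revenue is $83.
Now minimize piece count subject to staying optimal: for each k, pieces[k] = 1 + min over i with p[i]+r[k−i]=r[k] of pieces[k−i].
pieces[8] = 2
pieces[9] = 2
pieces[10] = 2
pieces[11] = 2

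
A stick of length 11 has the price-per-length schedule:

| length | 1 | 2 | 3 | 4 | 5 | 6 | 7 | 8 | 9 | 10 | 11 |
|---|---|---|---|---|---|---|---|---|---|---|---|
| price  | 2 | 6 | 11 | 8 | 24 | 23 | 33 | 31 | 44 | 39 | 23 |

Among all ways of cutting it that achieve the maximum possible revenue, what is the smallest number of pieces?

2

Let r[k] be the best obtainable value from length k. For each k, try every first piece i and keep the best of price[i] + r[k−i].
r[1] = 2
r[2] = 6
r[3] = 11
r[4] = 13  (first piece 1, then r[3]=11)
r[5] = 24
r[6] = 26  (first piece 1, then r[5]=24)
r[7] = 33
r[8] = 35  (first piece 1, then r[7]=33)
r[9] = 44
r[10] = 48  (first piece 5, then r[5]=24)
r[11] = 50  (first piece 1, then r[10]=48)
Maximum revenue is $50.
Now minimize piece count subject to staying optimal: for each k, pieces[k] = 1 + min over i with p[i]+r[k−i]=r[k] of pieces[k−i].
pieces[8] = 2
pieces[9] = 1
pieces[10] = 2
pieces[11] = 2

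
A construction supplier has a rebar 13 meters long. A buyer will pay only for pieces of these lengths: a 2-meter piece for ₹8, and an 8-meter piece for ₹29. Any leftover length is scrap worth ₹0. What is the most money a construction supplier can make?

Build f[k] bottom-up: f[k] = max over allowed piece i of (p[i] + f[k−i]).
f[1] = 0
f[2] = 8
f[3] = 8
f[4] = 16  (first piece 2, then f[2]=8)
f[5] = 16
f[6] = 24  (first piece 2, then f[4]=16)
f[7] = 24
f[8] = max(8+24, 29+0) = 32
f[9] = max(8+24, 29+0) = 32
f[10] = max(8+32, 29+8) = 40
f[11] = max(8+32, 29+8) = 40
f[12] = max(8+40, 29+16) = 48
f[13] = max(8+40, 29+16) = 48
One optimal cutting: pieces 2 + 2 + 2 + 2 + 2 + 2 with 1 meter of scrap → ₹48.

48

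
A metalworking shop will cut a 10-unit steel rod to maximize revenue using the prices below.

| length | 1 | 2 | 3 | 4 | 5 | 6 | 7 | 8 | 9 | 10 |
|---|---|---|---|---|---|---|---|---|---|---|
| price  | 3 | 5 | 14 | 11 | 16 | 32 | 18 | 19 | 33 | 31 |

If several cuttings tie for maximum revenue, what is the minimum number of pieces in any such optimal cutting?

Build r[k] bottom-up: r[k] = max over allowed piece i of (p[i] + r[k−i]).
r[1] = 3
r[2] = 6  (first piece 1, then r[1]=3)
r[3] = 14
r[4] = 17  (first piece 1, then r[3]=14)
r[5] = 20  (first piece 1, then r[4]=17)
r[6] = 32
r[7] = 35  (first piece 1, then r[6]=32)
r[8] = 38  (first piece 1, then r[7]=35)
r[9] = 46  (first piece 3, then r[6]=32)
r[10] = 49  (first piece 1, then r[9]=46)
Maximum revenue is $49.
Now minimize piece count subject to staying optimal: for each k, pieces[k] = 1 + min over i with p[i]+r[k−i]=r[k] of pieces[k−i].
pieces[7] = 2
pieces[8] = 3
pieces[9] = 2
pieces[10] = 3

3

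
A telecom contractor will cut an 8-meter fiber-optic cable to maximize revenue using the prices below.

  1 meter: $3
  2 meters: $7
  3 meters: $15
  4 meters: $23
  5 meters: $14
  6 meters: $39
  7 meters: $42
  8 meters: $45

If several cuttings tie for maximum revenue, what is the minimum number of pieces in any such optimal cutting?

2

Consider every possible first cut. r[k] is the best of p[i]+r[k−i] over all sellable i≤k.
r[1] = 3
r[2] = max(3+3, 7+0) = 7
r[3] = max(3+7, 7+3, 15+0) = 15
r[4] = max(3+15, 7+7, 15+3, 23+0) = 23
r[5] = max(3+23, 7+15, 15+7, 23+3, 14+0) = 26
r[6] = max(3+26, 7+23, 15+15, 23+7, 14+3, 39+0) = 39
r[7] = max(3+39, 7+26, 15+23, …, 39+3, 42+0) = 42
r[8] = max(3+42, 7+39, 15+26, …, 42+3, 45+0) = 46
Maximum revenue is $46.
Now minimize piece count subject to staying optimal: for each k, pieces[k] = 1 + min over i with p[i]+r[k−i]=r[k] of pieces[k−i].
pieces[5] = 2
pieces[6] = 1
pieces[7] = 1
pieces[8] = 2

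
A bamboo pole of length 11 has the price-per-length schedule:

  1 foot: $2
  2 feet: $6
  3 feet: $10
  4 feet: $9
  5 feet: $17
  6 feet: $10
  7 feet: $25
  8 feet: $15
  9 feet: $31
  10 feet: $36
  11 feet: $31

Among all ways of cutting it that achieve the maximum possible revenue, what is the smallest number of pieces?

2

Build r[k] bottom-up: r[k] = max over allowed piece i of (p[i] + r[k−i]).
r[1] = 2
r[2] = max(2+2, 6+0) = 6
r[3] = max(2+6, 6+2, 10+0) = 10
r[4] = max(2+10, 6+6, 10+2, 9+0) = 12
r[5] = max(2+12, 6+10, 10+6, 9+2, 17+0) = 17
r[6] = max(2+17, 6+12, 10+10, 9+6, 17+2, 10+0) = 20
r[7] = max(2+20, 6+17, 10+12, …, 10+2, 25+0) = 25
r[8] = max(2+25, 6+20, 10+17, …, 25+2, 15+0) = 27
r[9] = max(2+27, 6+25, 10+20, …, 15+2, 31+0) = 31
r[10] = max(2+31, 6+27, 10+25, …, 31+2, 36+0) = 36
r[11] = max(2+36, 6+31, 10+27, …, 36+2, 31+0) = 38
Maximum revenue is $38.
Now minimize piece count subject to staying optimal: for each k, pieces[k] = 1 + min over i with p[i]+r[k−i]=r[k] of pieces[k−i].
pieces[8] = 2
pieces[9] = 1
pieces[10] = 1
pieces[11] = 2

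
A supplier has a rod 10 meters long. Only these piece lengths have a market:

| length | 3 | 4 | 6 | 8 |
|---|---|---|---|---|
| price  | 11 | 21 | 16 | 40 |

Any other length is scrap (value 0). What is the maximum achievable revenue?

43

Let r[k] be the best obtainable value from length k. For each k, try every first piece i and keep the best of price[i] + r[k−i].
r[1] = 0
r[2] = 0
r[3] = 11
r[4] = 21
r[5] = 21
r[6] = 22  (first piece 3, then r[3]=11)
r[7] = 32  (first piece 3, then r[4]=21)
r[8] = 42  (first piece 4, then r[4]=21)
r[9] = 42
r[10] = 43  (first piece 3, then r[7]=32)
One optimal cutting: 4 + 3 + 3 → 43.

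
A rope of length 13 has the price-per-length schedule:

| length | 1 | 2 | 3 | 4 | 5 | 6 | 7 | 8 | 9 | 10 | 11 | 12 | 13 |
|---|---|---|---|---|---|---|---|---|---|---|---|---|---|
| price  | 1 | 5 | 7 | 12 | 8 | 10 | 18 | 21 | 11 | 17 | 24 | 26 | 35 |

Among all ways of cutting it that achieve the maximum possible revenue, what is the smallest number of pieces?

Build r[k] bottom-up: r[k] = max over allowed piece i of (p[i] + r[k−i]).
r[1] = 1
r[2] = max(1+1, 5+0) = 5
r[3] = max(1+5, 5+1, 7+0) = 7
r[4] = max(1+7, 5+5, 7+1, 12+0) = 12
r[5] = max(1+12, 5+7, 7+5, 12+1, 8+0) = 13
r[6] = max(1+13, 5+12, 7+7, 12+5, 8+1, 10+0) = 17
r[7] = max(1+17, 5+13, 7+12, …, 10+1, 18+0) = 19
r[8] = max(1+19, 5+17, 7+13, …, 18+1, 21+0) = 24
r[9] = max(1+24, 5+19, 7+17, …, 21+1, 11+0) = 25
r[10] = max(1+25, 5+24, 7+19, …, 11+1, 17+0) = 29
r[11] = max(1+29, 5+25, 7+24, …, 17+1, 24+0) = 31
r[12] = max(1+31, 5+29, 7+25, …, 24+1, 26+0) = 36
r[13] = max(1+36, 5+31, 7+29, …, 26+1, 35+0) = 37
Maximum revenue is 37.
Now minimize piece count subject to staying optimal: for each k, pieces[k] = 1 + min over i with p[i]+r[k−i]=r[k] of pieces[k−i].
pieces[10] = 3
pieces[11] = 3
pieces[12] = 3
pieces[13] = 4

4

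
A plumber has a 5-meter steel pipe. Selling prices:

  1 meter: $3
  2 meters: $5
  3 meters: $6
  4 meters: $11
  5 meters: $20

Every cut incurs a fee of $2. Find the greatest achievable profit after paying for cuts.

Let net[k] be the best obtainable value from length k. For each k, try every first piece i and keep the best of price[i] + net[k−i] minus the 2 cut fee when i<k.
net[1] = 3
net[2] = max(3+3-2, 5+0) = 5
net[3] = max(3+5-2, 5+3-2, 6+0) = 6
net[4] = max(3+6-2, 5+5-2, 6+3-2, 11+0) = 11
net[5] = max(3+11-2, 5+6-2, 6+5-2, 11+3-2, 20+0) = 20
Best is to make no cuts and sell whole for $20.

20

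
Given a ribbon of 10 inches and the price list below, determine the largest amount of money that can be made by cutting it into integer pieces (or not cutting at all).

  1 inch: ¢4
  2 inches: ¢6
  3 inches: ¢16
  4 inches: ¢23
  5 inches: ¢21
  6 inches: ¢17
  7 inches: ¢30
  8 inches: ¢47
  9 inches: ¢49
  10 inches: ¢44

55

Consider every possible first cut. v[k] is the best of p[i]+v[k−i] over all sellable i≤k.
v[1] = 4
v[2] = max(4+4, 6+0) = 8
v[3] = max(4+8, 6+4, 16+0) = 16
v[4] = max(4+16, 6+8, 16+4, 23+0) = 23
v[5] = max(4+23, 6+16, 16+8, 23+4, 21+0) = 27
v[6] = max(4+27, 6+23, 16+16, 23+8, 21+4, 17+0) = 32
v[7] = max(4+32, 6+27, 16+23, …, 17+4, 30+0) = 39
v[8] = max(4+39, 6+32, 16+27, …, 30+4, 47+0) = 47
v[9] = max(4+47, 6+39, 16+32, …, 47+4, 49+0) = 51
v[10] = max(4+51, 6+47, 16+39, …, 49+4, 44+0) = 55
One optimal cutting: 8 + 1 + 1 → ¢47 + ¢4 + ¢4 = ¢55.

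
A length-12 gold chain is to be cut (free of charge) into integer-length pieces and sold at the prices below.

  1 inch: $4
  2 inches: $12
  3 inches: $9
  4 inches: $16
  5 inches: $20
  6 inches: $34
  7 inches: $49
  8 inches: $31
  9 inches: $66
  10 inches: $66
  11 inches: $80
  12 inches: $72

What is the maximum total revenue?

84

Consider every possible first cut. best[k] is the best of p[i]+best[k−i] over all sellable i≤k.
best[1] = 4
best[2] = max(4+4, 12+0) = 12
best[3] = max(4+12, 12+4, 9+0) = 16
best[4] = max(4+16, 12+12, 9+4, 16+0) = 24
best[5] = max(4+24, 12+16, 9+12, 16+4, 20+0) = 28
best[6] = max(4+28, 12+24, 9+16, 16+12, 20+4, 34+0) = 36
best[7] = max(4+36, 12+28, 9+24, …, 34+4, 49+0) = 49
best[8] = max(4+49, 12+36, 9+28, …, 49+4, 31+0) = 53
best[9] = max(4+53, 12+49, 9+36, …, 31+4, 66+0) = 66
best[10] = max(4+66, 12+53, 9+49, …, 66+4, 66+0) = 70
best[11] = max(4+70, 12+66, 9+53, …, 66+4, 80+0) = 80
best[12] = max(4+80, 12+70, 9+66, …, 80+4, 72+0) = 84
One optimal cutting: 11 + 1 → $80 + $4 = $84.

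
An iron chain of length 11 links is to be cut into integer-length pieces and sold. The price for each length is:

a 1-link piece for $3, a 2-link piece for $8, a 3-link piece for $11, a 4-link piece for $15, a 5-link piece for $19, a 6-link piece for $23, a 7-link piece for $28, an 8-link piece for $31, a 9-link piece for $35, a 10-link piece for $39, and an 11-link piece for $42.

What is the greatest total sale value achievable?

44

Let r[k] be the best obtainable value from length k. For each k, try every first piece i and keep the best of price[i] + r[k−i].
r[1] = 3
r[2] = max(3+3, 8+0) = 8
r[3] = max(3+8, 8+3, 11+0) = 11
r[4] = max(3+11, 8+8, 11+3, 15+0) = 16
r[5] = max(3+16, 8+11, 11+8, 15+3, 19+0) = 19
r[6] = max(3+19, 8+16, 11+11, 15+8, 19+3, 23+0) = 24
r[7] = max(3+24, 8+19, 11+16, …, 23+3, 28+0) = 28
r[8] = max(3+28, 8+24, 11+19, …, 28+3, 31+0) = 32
r[9] = max(3+32, 8+28, 11+24, …, 31+3, 35+0) = 36
r[10] = max(3+36, 8+32, 11+28, …, 35+3, 39+0) = 40
r[11] = max(3+40, 8+36, 11+32, …, 39+3, 42+0) = 44
One optimal cutting: 7 + 2 + 2 → $28 + $8 + $8 = $44.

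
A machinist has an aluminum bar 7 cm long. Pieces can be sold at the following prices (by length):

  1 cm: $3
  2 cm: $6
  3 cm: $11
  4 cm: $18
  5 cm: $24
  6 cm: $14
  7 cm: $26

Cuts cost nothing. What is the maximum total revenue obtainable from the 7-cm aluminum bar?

30

Consider every possible first cut. R[k] is the best of p[i]+R[k−i] over all sellable i≤k.
R[1] = 3
R[2] = max(3+3, 6+0) = 6
R[3] = max(3+6, 6+3, 11+0) = 11
R[4] = max(3+11, 6+6, 11+3, 18+0) = 18
R[5] = max(3+18, 6+11, 11+6, 18+3, 24+0) = 24
R[6] = max(3+24, 6+18, 11+11, 18+6, 24+3, 14+0) = 27
R[7] = max(3+27, 6+24, 11+18, …, 14+3, 26+0) = 30
One optimal cutting: 5 + 1 + 1 → $24 + $3 + $3 = $30.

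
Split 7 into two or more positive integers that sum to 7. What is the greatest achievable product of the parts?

Fill prod[k] for k=2..7: at each k try every first piece i and multiply by the better of (k−i) uncut or prod[k−i].
prod[2] = 1*max(1,0) = 1*1 = 1
prod[3] = max(1*2, 2*1) = 2
prod[4] = max(1*3, 2*2, 3*1) = 4
prod[5] = max(1*4, 2*3, 3*2, 4*1) = 6
prod[6] = max(1*6, 2*4, 3*3, 4*2, 5*1) = 9
prod[7] = max(1*9, 2*6, 3*4, 4*3, 5*2, 6*1) = 12
One optimal split: 3 + 2 + 2; product 3*2*2 = 12.

12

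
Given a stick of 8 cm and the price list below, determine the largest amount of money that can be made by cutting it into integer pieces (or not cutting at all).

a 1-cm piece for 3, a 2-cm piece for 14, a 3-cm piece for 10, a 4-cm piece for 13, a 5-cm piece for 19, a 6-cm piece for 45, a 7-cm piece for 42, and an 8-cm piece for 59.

59

Build r[k] bottom-up: r[k] = max over allowed piece i of (p[i] + r[k−i]).
r[1] = 3
r[2] = max(3+3, 14+0) = 14
r[3] = max(3+14, 14+3, 10+0) = 17
r[4] = max(3+17, 14+14, 10+3, 13+0) = 28
r[5] = max(3+28, 14+17, 10+14, 13+3, 19+0) = 31
r[6] = max(3+31, 14+28, 10+17, 13+14, 19+3, 45+0) = 45
r[7] = max(3+45, 14+31, 10+28, …, 45+3, 42+0) = 48
r[8] = max(3+48, 14+45, 10+31, …, 42+3, 59+0) = 59
One optimal cutting: 6 + 2 → 45 + 14 = 59.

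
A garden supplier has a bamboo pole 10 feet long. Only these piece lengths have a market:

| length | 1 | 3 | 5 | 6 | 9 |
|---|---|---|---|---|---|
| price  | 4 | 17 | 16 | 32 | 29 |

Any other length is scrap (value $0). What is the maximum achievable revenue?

55

Let best[k] be the best obtainable value from length k. For each k, try every first piece i and keep the best of price[i] + best[k−i].
best[1] = 4
best[2] = 8  (first piece 1, then best[1]=4)
best[3] = 17
best[4] = 21  (first piece 1, then best[3]=17)
best[5] = 25  (first piece 1, then best[4]=21)
best[6] = 34  (first piece 3, then best[3]=17)
best[7] = 38  (first piece 1, then best[6]=34)
best[8] = 42  (first piece 1, then best[7]=38)
best[9] = 51  (first piece 3, then best[6]=34)
best[10] = 55  (first piece 1, then best[9]=51)
One optimal cutting: 3 + 3 + 3 + 1 → $55.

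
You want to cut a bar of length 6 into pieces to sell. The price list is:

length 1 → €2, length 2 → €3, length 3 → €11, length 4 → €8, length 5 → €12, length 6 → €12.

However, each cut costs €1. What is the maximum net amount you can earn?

Build net[k] bottom-up: net[k] = max over allowed piece i of (p[i] + net[k−i]) − 1 per cut.
net[1] = 2
net[2] = max(2+2-1, 3+0) = 3
net[3] = max(2+3-1, 3+2-1, 11+0) = 11
net[4] = max(2+11-1, 3+3-1, 11+2-1, 8+0) = 12
net[5] = max(2+12-1, 3+11-1, 11+3-1, 8+2-1, 12+0) = 13
net[6] = max(2+13-1, 3+12-1, 11+11-1, 8+3-1, 12+2-1, 12+0) = 21
One optimal plan: pieces 3 + 3 (1 cut) → €22 − €1 = €21.

21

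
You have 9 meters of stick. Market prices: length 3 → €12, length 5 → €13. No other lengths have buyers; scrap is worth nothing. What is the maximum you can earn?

36

Consider every possible first cut. best[k] is the best of p[i]+best[k−i] over all sellable i≤k.
best[1] = 0
best[2] = 0
best[3] = 12
best[4] = 12
best[5] = max(12+0, 13+0) = 13
best[6] = max(12+12, 13+0) = 24
best[7] = max(12+12, 13+0) = 24
best[8] = max(12+13, 13+12) = 25
best[9] = max(12+24, 13+12) = 36
One optimal cutting: 3 + 3 + 3 → €36.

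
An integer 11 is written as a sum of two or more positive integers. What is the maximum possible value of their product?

54

Fill g[k] for k=2..11: at each k try every first piece i and multiply by the better of (k−i) uncut or g[k−i].
g[2] = 1*max(1,0) = 1*1 = 1
g[3] = max(1*2, 2*1) = 2
g[4] = max(1*3, 2*2, 3*1) = 4
g[5] = max(1*4, 2*3, 3*2, 4*1) = 6
g[6] = max(1*6, 2*4, 3*3, 4*2, 5*1) = 9
g[7] = max(1*9, 2*6, 3*4, 4*3, 5*2, 6*1) = 12
g[8] = max(1*12, 2*9, 3*6, …, 6*2, 7*1) = 18
g[9] = max(1*18, 2*12, 3*9, …, 7*2, 8*1) = 27
g[10] = max(1*27, 2*18, 3*12, …, 8*2, 9*1) = 36
g[11] = max(1*36, 2*27, 3*18, …, 9*2, 10*1) = 54
One optimal split: 3 + 3 + 3 + 2; product 3*3*3*2 = 54.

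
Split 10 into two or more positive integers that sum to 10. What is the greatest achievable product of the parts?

Define f[k] = max over 1≤i<k of i · max(k−i, f[k−i]); the inner max lets the remainder stay uncut if that's better.
f[2] = 1×max(1,0) = 1×1 = 1
f[3] = 1×max(2,1) = 1×2 = 2
f[4] = 2×max(2,1) = 2×2 = 4
f[5] = 2×max(3,2) = 2×3 = 6
f[6] = 3×max(3,2) = 3×3 = 9
f[7] = 2×max(5,6) = 2×6 = 12
f[8] = 2×max(6,9) = 2×9 = 18
f[9] = 3×max(6,9) = 3×9 = 27
f[10] = 2×max(8,18) = 2×18 = 36
One optimal split: 3 + 3 + 2 + 2; product 3×3×2×2 = 36.

36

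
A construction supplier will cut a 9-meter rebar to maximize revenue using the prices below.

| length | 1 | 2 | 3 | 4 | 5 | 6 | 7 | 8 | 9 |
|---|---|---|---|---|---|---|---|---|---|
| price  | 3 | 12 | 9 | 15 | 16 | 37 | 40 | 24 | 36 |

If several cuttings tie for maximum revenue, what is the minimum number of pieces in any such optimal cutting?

2

Build r[k] bottom-up: r[k] = max over allowed piece i of (p[i] + r[k−i]).
r[1] = 3
r[2] = 12
r[3] = 15  (first piece 1, then r[2]=12)
r[4] = 24  (first piece 2, then r[2]=12)
r[5] = 27  (first piece 1, then r[4]=24)
r[6] = 37
r[7] = 40  (first piece 1, then r[6]=37)
r[8] = 49  (first piece 2, then r[6]=37)
r[9] = 52  (first piece 1, then r[8]=49)
Maximum revenue is ₹52.
Now minimize piece count subject to staying optimal: for each k, pieces[k] = 1 + min over i with p[i]+r[k−i]=r[k] of pieces[k−i].
pieces[6] = 1
pieces[7] = 1
pieces[8] = 2
pieces[9] = 2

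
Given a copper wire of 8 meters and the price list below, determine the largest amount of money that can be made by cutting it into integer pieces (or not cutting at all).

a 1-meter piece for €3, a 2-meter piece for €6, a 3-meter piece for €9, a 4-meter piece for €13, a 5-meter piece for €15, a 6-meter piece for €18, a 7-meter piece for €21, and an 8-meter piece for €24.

Consider every possible first cut. best[k] is the best of p[i]+best[k−i] over all sellable i≤k.
best[1] = 3
best[2] = max(3+3, 6+0) = 6
best[3] = max(3+6, 6+3, 9+0) = 9
best[4] = max(3+9, 6+6, 9+3, 13+0) = 13
best[5] = max(3+13, 6+9, 9+6, 13+3, 15+0) = 16
best[6] = max(3+16, 6+13, 9+9, 13+6, 15+3, 18+0) = 19
best[7] = max(3+19, 6+16, 9+13, …, 18+3, 21+0) = 22
best[8] = max(3+22, 6+19, 9+16, …, 21+3, 24+0) = 26
One optimal cutting: 4 + 4 → €13 + €13 = €26.

26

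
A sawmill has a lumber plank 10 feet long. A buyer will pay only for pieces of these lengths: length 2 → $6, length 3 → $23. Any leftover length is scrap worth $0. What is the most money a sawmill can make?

Let best[k] be the best obtainable value from length k. For each k, try every first piece i and keep the best of price[i] + best[k−i].
best[1] = 0
best[2] = 6
best[3] = max(6+0, 23+0) = 23
best[4] = max(6+6, 23+0) = 23
best[5] = max(6+23, 23+6) = 29
best[6] = max(6+23, 23+23) = 46
best[7] = max(6+29, 23+23) = 46
best[8] = max(6+46, 23+29) = 52
best[9] = max(6+46, 23+46) = 69
best[10] = max(6+52, 23+46) = 69
One optimal cutting: pieces 3 + 3 + 3 with 1 foot of scrap → $69.

69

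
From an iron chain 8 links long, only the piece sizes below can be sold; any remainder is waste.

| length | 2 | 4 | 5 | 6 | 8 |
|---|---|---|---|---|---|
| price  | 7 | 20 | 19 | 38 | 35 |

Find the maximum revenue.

Let r[k] be the best obtainable value from length k. For each k, try every first piece i and keep the best of price[i] + r[k−i].
r[1] = 0
r[2] = 7
r[3] = 7
r[4] = max(7+7, 20+0) = 20
r[5] = max(7+7, 20+0, 19+0) = 20
r[6] = max(7+20, 20+7, 19+0, 38+0) = 38
r[7] = max(7+20, 20+7, 19+7, 38+0) = 38
r[8] = max(7+38, 20+20, 19+7, 38+7, 35+0) = 45
One optimal cutting: 6 + 2 → $45.

45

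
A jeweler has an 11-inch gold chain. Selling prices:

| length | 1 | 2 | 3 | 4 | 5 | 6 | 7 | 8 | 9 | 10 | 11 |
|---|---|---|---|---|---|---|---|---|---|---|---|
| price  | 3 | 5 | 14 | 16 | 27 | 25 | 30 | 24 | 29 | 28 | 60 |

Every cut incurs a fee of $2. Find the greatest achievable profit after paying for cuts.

Consider every possible first cut. r[k] is the best of p[i]+r[k−i] over all sellable i≤k, charging 2 whenever i<k.
r[1] = 3
r[2] = 5
r[3] = 14
r[4] = 16
r[5] = 27
r[6] = 28  (first piece 1, then r[5]=27)
r[7] = 30  (first piece 2, then r[5]=27)
r[8] = 39  (first piece 3, then r[5]=27)
r[9] = 41  (first piece 4, then r[5]=27)
r[10] = 52  (first piece 5, then r[5]=27)
r[11] = 60
Best is to make no cuts and sell whole for $60.

60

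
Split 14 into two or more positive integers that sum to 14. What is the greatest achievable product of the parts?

Let prod[k] be the best product for length k (with at least one cut). For each first piece i, the rest contributes max(k−i, prod[k−i]).
prod[2] = 1×max(1,0) = 1×1 = 1
prod[3] = 1×max(2,1) = 1×2 = 2
prod[4] = 2×max(2,1) = 2×2 = 4
prod[5] = 2×max(3,2) = 2×3 = 6
prod[6] = 3×max(3,2) = 3×3 = 9
prod[7] = 2×max(5,6) = 2×6 = 12
prod[8] = 2×max(6,9) = 2×9 = 18
prod[9] = 3×max(6,9) = 3×9 = 27
prod[10] = 2×max(8,18) = 2×18 = 36
prod[11] = 2×max(9,27) = 2×27 = 54
prod[12] = 3×max(9,27) = 3×27 = 81
prod[13] = 2×max(11,54) = 2×54 = 108
prod[14] = 2×max(12,81) = 2×81 = 162
One optimal split: 3 + 3 + 3 + 3 + 2; product 3×3×3×3×2 = 162.

162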